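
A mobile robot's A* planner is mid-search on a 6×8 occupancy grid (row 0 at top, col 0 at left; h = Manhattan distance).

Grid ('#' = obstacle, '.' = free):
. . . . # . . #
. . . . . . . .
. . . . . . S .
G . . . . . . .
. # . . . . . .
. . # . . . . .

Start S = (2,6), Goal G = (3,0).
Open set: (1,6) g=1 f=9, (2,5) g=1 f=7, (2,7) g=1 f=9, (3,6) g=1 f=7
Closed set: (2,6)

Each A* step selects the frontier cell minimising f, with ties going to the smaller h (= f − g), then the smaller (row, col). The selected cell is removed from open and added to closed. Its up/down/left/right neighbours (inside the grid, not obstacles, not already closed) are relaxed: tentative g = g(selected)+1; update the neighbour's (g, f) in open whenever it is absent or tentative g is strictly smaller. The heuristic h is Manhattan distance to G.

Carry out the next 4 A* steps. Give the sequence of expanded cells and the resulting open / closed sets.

step 1: expand (2,5) (f=7, h=6) → closed; open now [(1,5) g=2 f=9, (1,6) g=1 f=9, (2,4) g=2 f=7, (2,7) g=1 f=9, (3,5) g=2 f=7, (3,6) g=1 f=7]
step 2: expand (2,4) (f=7, h=5) → closed; open now [(1,4) g=3 f=9, (1,5) g=2 f=9, (1,6) g=1 f=9, (2,3) g=3 f=7, (2,7) g=1 f=9, (3,4) g=3 f=7, (3,5) g=2 f=7, (3,6) g=1 f=7]
step 3: expand (2,3) (f=7, h=4) → closed; open now [(1,3) g=4 f=9, (1,4) g=3 f=9, (1,5) g=2 f=9, (1,6) g=1 f=9, (2,2) g=4 f=7, (2,7) g=1 f=9, (3,3) g=4 f=7, (3,4) g=3 f=7, (3,5) g=2 f=7, (3,6) g=1 f=7]
step 4: expand (2,2) (f=7, h=3) → closed; open now [(1,2) g=5 f=9, (1,3) g=4 f=9, (1,4) g=3 f=9, (1,5) g=2 f=9, (1,6) g=1 f=9, (2,1) g=5 f=7, (2,7) g=1 f=9, (3,2) g=5 f=7, (3,3) g=4 f=7, (3,4) g=3 f=7, (3,5) g=2 f=7, (3,6) g=1 f=7]

order=[(2,5) → (2,4) → (2,3) → (2,2)]; open=[(1,2) g=5 f=9, (1,3) g=4 f=9, (1,4) g=3 f=9, (1,5) g=2 f=9, (1,6) g=1 f=9, (2,1) g=5 f=7, (2,7) g=1 f=9, (3,2) g=5 f=7, (3,3) g=4 f=7, (3,4) g=3 f=7, (3,5) g=2 f=7, (3,6) g=1 f=7]; closed=[(2,2), (2,3), (2,4), (2,5), (2,6)]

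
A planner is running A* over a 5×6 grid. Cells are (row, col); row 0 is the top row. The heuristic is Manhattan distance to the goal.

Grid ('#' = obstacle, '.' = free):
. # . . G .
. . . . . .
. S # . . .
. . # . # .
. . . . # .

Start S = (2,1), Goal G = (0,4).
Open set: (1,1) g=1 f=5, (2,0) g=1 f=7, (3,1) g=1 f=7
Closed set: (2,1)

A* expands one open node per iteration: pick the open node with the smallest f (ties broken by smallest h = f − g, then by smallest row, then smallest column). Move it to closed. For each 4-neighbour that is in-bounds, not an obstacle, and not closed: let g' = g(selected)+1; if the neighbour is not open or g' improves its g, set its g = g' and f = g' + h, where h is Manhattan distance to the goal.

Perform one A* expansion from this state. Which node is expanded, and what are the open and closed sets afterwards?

expanded=(1,1); open=[(1,0) g=2 f=7, (1,2) g=2 f=5, (2,0) g=1 f=7, (3,1) g=1 f=7]; closed=[(1,1), (2,1)]

step 1: expand (1,1) (f=5, h=4) → closed; open now [(1,0) g=2 f=7, (1,2) g=2 f=5, (2,0) g=1 f=7, (3,1) g=1 f=7]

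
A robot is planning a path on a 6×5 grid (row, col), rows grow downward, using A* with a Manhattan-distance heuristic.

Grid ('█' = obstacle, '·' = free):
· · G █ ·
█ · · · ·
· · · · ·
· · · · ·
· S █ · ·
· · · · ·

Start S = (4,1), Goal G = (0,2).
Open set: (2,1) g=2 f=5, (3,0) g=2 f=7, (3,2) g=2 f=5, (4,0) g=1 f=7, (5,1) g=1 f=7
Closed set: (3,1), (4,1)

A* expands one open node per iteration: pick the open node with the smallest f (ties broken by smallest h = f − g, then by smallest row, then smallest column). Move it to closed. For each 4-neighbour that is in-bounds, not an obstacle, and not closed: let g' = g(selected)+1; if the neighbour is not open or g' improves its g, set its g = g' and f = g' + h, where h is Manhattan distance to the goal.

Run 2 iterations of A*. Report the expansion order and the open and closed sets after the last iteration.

order=[(2,1) → (1,1)]; open=[(0,1) g=4 f=5, (1,2) g=4 f=5, (2,0) g=3 f=7, (2,2) g=3 f=5, (3,0) g=2 f=7, (3,2) g=2 f=5, (4,0) g=1 f=7, (5,1) g=1 f=7]; closed=[(1,1), (2,1), (3,1), (4,1)]

step 1: expand (2,1) (f=5, h=3) → closed; open now [(1,1) g=3 f=5, (2,0) g=3 f=7, (2,2) g=3 f=5, (3,0) g=2 f=7, (3,2) g=2 f=5, (4,0) g=1 f=7, (5,1) g=1 f=7]
step 2: expand (1,1) (f=5, h=2) → closed; open now [(0,1) g=4 f=5, (1,2) g=4 f=5, (2,0) g=3 f=7, (2,2) g=3 f=5, (3,0) g=2 f=7, (3,2) g=2 f=5, (4,0) g=1 f=7, (5,1) g=1 f=7]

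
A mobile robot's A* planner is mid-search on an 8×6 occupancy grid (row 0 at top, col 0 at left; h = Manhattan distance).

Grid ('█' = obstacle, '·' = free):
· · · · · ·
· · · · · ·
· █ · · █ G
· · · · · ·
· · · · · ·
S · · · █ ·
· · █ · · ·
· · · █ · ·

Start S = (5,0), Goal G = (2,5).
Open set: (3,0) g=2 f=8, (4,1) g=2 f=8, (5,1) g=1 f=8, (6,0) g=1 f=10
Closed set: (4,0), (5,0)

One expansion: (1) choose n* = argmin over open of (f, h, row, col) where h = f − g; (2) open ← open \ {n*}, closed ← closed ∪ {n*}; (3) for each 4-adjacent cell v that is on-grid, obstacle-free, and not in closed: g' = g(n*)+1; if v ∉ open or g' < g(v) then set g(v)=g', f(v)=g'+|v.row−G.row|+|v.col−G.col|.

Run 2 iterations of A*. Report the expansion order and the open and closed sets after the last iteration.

step 1: expand (3,0) (f=8, h=6) → closed; open now [(2,0) g=3 f=8, (3,1) g=3 f=8, (4,1) g=2 f=8, (5,1) g=1 f=8, (6,0) g=1 f=10]
step 2: expand (2,0) (f=8, h=5) → closed; open now [(1,0) g=4 f=10, (3,1) g=3 f=8, (4,1) g=2 f=8, (5,1) g=1 f=8, (6,0) g=1 f=10]

order=[(3,0) → (2,0)]; open=[(1,0) g=4 f=10, (3,1) g=3 f=8, (4,1) g=2 f=8, (5,1) g=1 f=8, (6,0) g=1 f=10]; closed=[(2,0), (3,0), (4,0), (5,0)]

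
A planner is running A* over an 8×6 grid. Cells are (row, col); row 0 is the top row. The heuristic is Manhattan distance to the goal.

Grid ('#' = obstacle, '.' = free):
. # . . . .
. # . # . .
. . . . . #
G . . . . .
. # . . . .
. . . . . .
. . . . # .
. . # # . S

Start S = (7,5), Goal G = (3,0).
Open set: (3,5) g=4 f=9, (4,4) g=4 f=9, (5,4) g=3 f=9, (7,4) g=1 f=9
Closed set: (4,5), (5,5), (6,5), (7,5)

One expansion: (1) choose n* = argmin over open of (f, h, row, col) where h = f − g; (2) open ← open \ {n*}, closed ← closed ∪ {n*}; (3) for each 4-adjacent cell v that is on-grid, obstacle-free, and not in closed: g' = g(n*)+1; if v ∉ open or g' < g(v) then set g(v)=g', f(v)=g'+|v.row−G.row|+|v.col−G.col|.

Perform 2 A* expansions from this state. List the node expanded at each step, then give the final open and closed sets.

step 1: expand (3,5) (f=9, h=5) → closed; open now [(3,4) g=5 f=9, (4,4) g=4 f=9, (5,4) g=3 f=9, (7,4) g=1 f=9]
step 2: expand (3,4) (f=9, h=4) → closed; open now [(2,4) g=6 f=11, (3,3) g=6 f=9, (4,4) g=4 f=9, (5,4) g=3 f=9, (7,4) g=1 f=9]

order=[(3,5) → (3,4)]; open=[(2,4) g=6 f=11, (3,3) g=6 f=9, (4,4) g=4 f=9, (5,4) g=3 f=9, (7,4) g=1 f=9]; closed=[(3,4), (3,5), (4,5), (5,5), (6,5), (7,5)]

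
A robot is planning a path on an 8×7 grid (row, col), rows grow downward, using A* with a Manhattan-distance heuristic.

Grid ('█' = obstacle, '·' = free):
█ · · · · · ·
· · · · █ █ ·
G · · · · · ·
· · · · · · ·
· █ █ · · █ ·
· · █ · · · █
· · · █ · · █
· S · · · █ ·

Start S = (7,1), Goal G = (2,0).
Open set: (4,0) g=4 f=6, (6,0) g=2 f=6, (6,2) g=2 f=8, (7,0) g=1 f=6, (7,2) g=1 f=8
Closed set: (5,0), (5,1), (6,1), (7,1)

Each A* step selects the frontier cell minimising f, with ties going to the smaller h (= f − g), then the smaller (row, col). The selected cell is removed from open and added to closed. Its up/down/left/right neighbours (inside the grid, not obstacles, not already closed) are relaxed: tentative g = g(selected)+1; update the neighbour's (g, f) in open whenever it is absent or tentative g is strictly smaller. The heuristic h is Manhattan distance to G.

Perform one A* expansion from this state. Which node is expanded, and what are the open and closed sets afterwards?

step 1: expand (4,0) (f=6, h=2) → closed; open now [(3,0) g=5 f=6, (6,0) g=2 f=6, (6,2) g=2 f=8, (7,0) g=1 f=6, (7,2) g=1 f=8]

expanded=(4,0); open=[(3,0) g=5 f=6, (6,0) g=2 f=6, (6,2) g=2 f=8, (7,0) g=1 f=6, (7,2) g=1 f=8]; closed=[(4,0), (5,0), (5,1), (6,1), (7,1)]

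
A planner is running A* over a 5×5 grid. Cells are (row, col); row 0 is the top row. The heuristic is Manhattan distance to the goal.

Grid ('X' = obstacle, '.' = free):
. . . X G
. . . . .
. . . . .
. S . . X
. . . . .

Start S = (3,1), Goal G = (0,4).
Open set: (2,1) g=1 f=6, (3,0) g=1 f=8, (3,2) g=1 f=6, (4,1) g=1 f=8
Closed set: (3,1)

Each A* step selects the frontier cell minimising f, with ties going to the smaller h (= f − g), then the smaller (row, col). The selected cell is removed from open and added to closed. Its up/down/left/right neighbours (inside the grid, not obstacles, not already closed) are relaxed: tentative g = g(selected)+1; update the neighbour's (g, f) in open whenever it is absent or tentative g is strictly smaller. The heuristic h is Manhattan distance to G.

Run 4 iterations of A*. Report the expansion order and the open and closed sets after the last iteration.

step 1: expand (2,1) (f=6, h=5) → closed; open now [(1,1) g=2 f=6, (2,0) g=2 f=8, (2,2) g=2 f=6, (3,0) g=1 f=8, (3,2) g=1 f=6, (4,1) g=1 f=8]
step 2: expand (1,1) (f=6, h=4) → closed; open now [(0,1) g=3 f=6, (1,0) g=3 f=8, (1,2) g=3 f=6, (2,0) g=2 f=8, (2,2) g=2 f=6, (3,0) g=1 f=8, (3,2) g=1 f=6, (4,1) g=1 f=8]
step 3: expand (0,1) (f=6, h=3) → closed; open now [(0,0) g=4 f=8, (0,2) g=4 f=6, (1,0) g=3 f=8, (1,2) g=3 f=6, (2,0) g=2 f=8, (2,2) g=2 f=6, (3,0) g=1 f=8, (3,2) g=1 f=6, (4,1) g=1 f=8]
step 4: expand (0,2) (f=6, h=2) → closed; open now [(0,0) g=4 f=8, (1,0) g=3 f=8, (1,2) g=3 f=6, (2,0) g=2 f=8, (2,2) g=2 f=6, (3,0) g=1 f=8, (3,2) g=1 f=6, (4,1) g=1 f=8]

order=[(2,1) → (1,1) → (0,1) → (0,2)]; open=[(0,0) g=4 f=8, (1,0) g=3 f=8, (1,2) g=3 f=6, (2,0) g=2 f=8, (2,2) g=2 f=6, (3,0) g=1 f=8, (3,2) g=1 f=6, (4,1) g=1 f=8]; closed=[(0,1), (0,2), (1,1), (2,1), (3,1)]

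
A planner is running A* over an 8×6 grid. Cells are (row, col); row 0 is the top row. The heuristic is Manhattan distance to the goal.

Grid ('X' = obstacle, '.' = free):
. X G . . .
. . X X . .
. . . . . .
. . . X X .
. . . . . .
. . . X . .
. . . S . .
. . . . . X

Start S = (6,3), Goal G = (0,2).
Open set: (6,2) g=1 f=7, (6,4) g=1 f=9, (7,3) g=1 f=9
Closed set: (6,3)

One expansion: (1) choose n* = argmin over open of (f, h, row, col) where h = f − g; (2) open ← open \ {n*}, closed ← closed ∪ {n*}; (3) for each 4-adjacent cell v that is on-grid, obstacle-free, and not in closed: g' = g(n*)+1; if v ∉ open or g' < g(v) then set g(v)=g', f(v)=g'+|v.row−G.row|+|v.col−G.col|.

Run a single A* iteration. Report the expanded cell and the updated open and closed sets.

step 1: expand (6,2) (f=7, h=6) → closed; open now [(5,2) g=2 f=7, (6,1) g=2 f=9, (6,4) g=1 f=9, (7,2) g=2 f=9, (7,3) g=1 f=9]

expanded=(6,2); open=[(5,2) g=2 f=7, (6,1) g=2 f=9, (6,4) g=1 f=9, (7,2) g=2 f=9, (7,3) g=1 f=9]; closed=[(6,2), (6,3)]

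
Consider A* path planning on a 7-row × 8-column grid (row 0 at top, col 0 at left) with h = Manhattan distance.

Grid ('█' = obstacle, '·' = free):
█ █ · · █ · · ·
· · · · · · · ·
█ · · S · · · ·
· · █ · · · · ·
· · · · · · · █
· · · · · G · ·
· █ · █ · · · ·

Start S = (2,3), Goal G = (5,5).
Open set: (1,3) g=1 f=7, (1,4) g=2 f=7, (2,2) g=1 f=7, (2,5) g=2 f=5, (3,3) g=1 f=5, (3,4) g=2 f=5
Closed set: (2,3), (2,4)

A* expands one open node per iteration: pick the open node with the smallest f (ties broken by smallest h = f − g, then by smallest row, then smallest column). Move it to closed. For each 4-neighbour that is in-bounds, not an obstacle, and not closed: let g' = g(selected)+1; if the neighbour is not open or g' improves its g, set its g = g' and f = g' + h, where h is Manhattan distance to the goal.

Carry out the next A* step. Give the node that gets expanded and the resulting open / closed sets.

step 1: expand (2,5) (f=5, h=3) → closed; open now [(1,3) g=1 f=7, (1,4) g=2 f=7, (1,5) g=3 f=7, (2,2) g=1 f=7, (2,6) g=3 f=7, (3,3) g=1 f=5, (3,4) g=2 f=5, (3,5) g=3 f=5]

expanded=(2,5); open=[(1,3) g=1 f=7, (1,4) g=2 f=7, (1,5) g=3 f=7, (2,2) g=1 f=7, (2,6) g=3 f=7, (3,3) g=1 f=5, (3,4) g=2 f=5, (3,5) g=3 f=5]; closed=[(2,3), (2,4), (2,5)]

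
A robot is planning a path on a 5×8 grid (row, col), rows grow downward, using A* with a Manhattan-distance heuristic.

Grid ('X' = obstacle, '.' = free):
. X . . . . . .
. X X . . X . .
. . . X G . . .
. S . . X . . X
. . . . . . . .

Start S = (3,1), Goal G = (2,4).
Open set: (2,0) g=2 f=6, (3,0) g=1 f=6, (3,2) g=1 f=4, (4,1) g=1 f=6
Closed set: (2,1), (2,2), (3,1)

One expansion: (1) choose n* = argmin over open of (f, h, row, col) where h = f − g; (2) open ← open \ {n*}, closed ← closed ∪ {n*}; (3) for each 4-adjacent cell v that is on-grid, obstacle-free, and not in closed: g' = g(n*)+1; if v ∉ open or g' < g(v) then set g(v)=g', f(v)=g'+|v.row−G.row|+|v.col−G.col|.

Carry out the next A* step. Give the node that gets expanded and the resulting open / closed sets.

expanded=(3,2); open=[(2,0) g=2 f=6, (3,0) g=1 f=6, (3,3) g=2 f=4, (4,1) g=1 f=6, (4,2) g=2 f=6]; closed=[(2,1), (2,2), (3,1), (3,2)]

step 1: expand (3,2) (f=4, h=3) → closed; open now [(2,0) g=2 f=6, (3,0) g=1 f=6, (3,3) g=2 f=4, (4,1) g=1 f=6, (4,2) g=2 f=6]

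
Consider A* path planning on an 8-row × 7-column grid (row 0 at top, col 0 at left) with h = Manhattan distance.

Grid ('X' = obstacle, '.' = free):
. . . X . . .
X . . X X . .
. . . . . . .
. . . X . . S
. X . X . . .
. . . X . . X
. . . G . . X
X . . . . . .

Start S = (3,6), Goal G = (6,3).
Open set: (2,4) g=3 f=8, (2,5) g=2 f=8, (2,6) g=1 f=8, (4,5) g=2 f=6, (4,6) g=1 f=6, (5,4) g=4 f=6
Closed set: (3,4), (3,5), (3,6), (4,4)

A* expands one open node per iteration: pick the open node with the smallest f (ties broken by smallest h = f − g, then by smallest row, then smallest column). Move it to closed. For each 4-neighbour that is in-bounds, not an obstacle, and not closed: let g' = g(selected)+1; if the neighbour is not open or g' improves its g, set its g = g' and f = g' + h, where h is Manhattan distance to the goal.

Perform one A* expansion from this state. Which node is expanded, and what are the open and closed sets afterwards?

step 1: expand (5,4) (f=6, h=2) → closed; open now [(2,4) g=3 f=8, (2,5) g=2 f=8, (2,6) g=1 f=8, (4,5) g=2 f=6, (4,6) g=1 f=6, (5,5) g=5 f=8, (6,4) g=5 f=6]

expanded=(5,4); open=[(2,4) g=3 f=8, (2,5) g=2 f=8, (2,6) g=1 f=8, (4,5) g=2 f=6, (4,6) g=1 f=6, (5,5) g=5 f=8, (6,4) g=5 f=6]; closed=[(3,4), (3,5), (3,6), (4,4), (5,4)]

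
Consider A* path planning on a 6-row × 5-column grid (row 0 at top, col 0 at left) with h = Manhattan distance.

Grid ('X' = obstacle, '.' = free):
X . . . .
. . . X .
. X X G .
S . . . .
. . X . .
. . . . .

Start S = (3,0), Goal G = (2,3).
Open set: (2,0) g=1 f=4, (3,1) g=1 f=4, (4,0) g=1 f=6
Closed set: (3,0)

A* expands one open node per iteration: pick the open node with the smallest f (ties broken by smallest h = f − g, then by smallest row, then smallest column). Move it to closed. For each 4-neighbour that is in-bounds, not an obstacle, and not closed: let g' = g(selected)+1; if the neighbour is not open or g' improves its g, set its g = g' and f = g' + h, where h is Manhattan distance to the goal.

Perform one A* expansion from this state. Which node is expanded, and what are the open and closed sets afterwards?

step 1: expand (2,0) (f=4, h=3) → closed; open now [(1,0) g=2 f=6, (3,1) g=1 f=4, (4,0) g=1 f=6]

expanded=(2,0); open=[(1,0) g=2 f=6, (3,1) g=1 f=4, (4,0) g=1 f=6]; closed=[(2,0), (3,0)]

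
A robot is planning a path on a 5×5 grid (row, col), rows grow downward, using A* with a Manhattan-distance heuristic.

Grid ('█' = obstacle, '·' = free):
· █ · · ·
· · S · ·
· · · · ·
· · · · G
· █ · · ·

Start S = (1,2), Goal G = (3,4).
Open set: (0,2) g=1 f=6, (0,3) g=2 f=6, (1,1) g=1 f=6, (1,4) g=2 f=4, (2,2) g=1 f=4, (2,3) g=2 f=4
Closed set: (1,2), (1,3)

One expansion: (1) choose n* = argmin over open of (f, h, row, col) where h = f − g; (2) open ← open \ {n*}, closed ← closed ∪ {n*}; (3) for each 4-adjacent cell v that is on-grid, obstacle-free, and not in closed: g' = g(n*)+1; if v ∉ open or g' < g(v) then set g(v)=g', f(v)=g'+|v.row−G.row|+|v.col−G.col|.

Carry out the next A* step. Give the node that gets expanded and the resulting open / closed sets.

step 1: expand (1,4) (f=4, h=2) → closed; open now [(0,2) g=1 f=6, (0,3) g=2 f=6, (0,4) g=3 f=6, (1,1) g=1 f=6, (2,2) g=1 f=4, (2,3) g=2 f=4, (2,4) g=3 f=4]

expanded=(1,4); open=[(0,2) g=1 f=6, (0,3) g=2 f=6, (0,4) g=3 f=6, (1,1) g=1 f=6, (2,2) g=1 f=4, (2,3) g=2 f=4, (2,4) g=3 f=4]; closed=[(1,2), (1,3), (1,4)]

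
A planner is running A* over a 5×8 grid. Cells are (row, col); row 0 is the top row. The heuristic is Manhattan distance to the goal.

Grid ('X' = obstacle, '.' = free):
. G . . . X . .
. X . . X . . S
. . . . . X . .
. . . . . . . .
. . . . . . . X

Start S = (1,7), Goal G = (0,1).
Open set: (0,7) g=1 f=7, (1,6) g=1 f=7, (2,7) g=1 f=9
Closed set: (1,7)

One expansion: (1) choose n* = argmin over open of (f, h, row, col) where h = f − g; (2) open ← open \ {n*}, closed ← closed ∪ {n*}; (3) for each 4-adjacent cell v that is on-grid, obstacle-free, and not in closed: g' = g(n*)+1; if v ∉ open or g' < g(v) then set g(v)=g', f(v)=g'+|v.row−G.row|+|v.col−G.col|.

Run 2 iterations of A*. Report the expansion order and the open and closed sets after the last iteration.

step 1: expand (0,7) (f=7, h=6) → closed; open now [(0,6) g=2 f=7, (1,6) g=1 f=7, (2,7) g=1 f=9]
step 2: expand (0,6) (f=7, h=5) → closed; open now [(1,6) g=1 f=7, (2,7) g=1 f=9]

order=[(0,7) → (0,6)]; open=[(1,6) g=1 f=7, (2,7) g=1 f=9]; closed=[(0,6), (0,7), (1,7)]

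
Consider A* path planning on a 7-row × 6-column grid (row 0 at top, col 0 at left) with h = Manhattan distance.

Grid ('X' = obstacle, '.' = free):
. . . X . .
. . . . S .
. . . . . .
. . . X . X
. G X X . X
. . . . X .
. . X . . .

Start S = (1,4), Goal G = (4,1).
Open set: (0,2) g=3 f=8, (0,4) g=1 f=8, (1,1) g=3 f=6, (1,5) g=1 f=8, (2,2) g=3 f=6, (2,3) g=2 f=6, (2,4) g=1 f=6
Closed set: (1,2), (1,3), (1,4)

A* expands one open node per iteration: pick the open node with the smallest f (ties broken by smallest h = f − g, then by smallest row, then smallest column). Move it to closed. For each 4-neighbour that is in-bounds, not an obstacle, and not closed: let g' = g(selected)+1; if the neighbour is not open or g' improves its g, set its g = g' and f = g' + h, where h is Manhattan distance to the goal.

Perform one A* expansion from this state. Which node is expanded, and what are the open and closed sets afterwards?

expanded=(1,1); open=[(0,1) g=4 f=8, (0,2) g=3 f=8, (0,4) g=1 f=8, (1,0) g=4 f=8, (1,5) g=1 f=8, (2,1) g=4 f=6, (2,2) g=3 f=6, (2,3) g=2 f=6, (2,4) g=1 f=6]; closed=[(1,1), (1,2), (1,3), (1,4)]

step 1: expand (1,1) (f=6, h=3) → closed; open now [(0,1) g=4 f=8, (0,2) g=3 f=8, (0,4) g=1 f=8, (1,0) g=4 f=8, (1,5) g=1 f=8, (2,1) g=4 f=6, (2,2) g=3 f=6, (2,3) g=2 f=6, (2,4) g=1 f=6]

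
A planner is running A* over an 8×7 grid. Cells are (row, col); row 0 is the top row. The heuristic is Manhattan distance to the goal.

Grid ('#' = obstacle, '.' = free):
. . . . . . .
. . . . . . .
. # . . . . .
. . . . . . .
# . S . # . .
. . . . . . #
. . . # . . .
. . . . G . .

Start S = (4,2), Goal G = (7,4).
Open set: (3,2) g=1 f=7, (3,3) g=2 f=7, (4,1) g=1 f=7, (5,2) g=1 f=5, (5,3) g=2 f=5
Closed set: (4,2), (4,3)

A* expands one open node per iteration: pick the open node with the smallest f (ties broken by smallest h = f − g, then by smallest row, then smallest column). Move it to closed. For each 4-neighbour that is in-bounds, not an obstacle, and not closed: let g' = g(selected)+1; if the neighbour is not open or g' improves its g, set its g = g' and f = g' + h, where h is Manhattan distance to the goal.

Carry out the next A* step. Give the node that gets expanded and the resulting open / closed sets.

expanded=(5,3); open=[(3,2) g=1 f=7, (3,3) g=2 f=7, (4,1) g=1 f=7, (5,2) g=1 f=5, (5,4) g=3 f=5]; closed=[(4,2), (4,3), (5,3)]

step 1: expand (5,3) (f=5, h=3) → closed; open now [(3,2) g=1 f=7, (3,3) g=2 f=7, (4,1) g=1 f=7, (5,2) g=1 f=5, (5,4) g=3 f=5]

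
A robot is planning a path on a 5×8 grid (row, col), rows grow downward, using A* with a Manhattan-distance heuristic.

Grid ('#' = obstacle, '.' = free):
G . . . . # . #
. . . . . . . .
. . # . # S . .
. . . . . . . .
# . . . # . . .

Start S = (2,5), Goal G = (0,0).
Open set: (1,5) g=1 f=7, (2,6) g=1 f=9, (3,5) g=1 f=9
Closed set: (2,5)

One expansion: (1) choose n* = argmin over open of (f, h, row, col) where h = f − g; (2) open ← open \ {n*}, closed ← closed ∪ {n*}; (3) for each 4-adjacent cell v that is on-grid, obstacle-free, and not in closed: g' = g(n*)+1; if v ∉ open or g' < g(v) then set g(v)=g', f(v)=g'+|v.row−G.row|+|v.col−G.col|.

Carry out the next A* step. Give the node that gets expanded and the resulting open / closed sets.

step 1: expand (1,5) (f=7, h=6) → closed; open now [(1,4) g=2 f=7, (1,6) g=2 f=9, (2,6) g=1 f=9, (3,5) g=1 f=9]

expanded=(1,5); open=[(1,4) g=2 f=7, (1,6) g=2 f=9, (2,6) g=1 f=9, (3,5) g=1 f=9]; closed=[(1,5), (2,5)]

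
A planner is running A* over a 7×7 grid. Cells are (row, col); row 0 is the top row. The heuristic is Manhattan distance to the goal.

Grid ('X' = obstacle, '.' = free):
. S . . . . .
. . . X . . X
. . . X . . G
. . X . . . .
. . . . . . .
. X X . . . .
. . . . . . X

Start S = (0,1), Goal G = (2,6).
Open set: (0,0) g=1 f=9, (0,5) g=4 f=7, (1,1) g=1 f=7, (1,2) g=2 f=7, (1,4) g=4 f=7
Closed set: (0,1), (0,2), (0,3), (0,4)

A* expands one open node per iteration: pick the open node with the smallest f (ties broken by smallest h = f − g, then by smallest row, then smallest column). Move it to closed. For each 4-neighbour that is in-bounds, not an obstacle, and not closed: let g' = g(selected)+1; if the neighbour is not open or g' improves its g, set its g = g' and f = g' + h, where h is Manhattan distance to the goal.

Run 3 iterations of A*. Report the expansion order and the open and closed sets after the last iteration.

step 1: expand (0,5) (f=7, h=3) → closed; open now [(0,0) g=1 f=9, (0,6) g=5 f=7, (1,1) g=1 f=7, (1,2) g=2 f=7, (1,4) g=4 f=7, (1,5) g=5 f=7]
step 2: expand (0,6) (f=7, h=2) → closed; open now [(0,0) g=1 f=9, (1,1) g=1 f=7, (1,2) g=2 f=7, (1,4) g=4 f=7, (1,5) g=5 f=7]
step 3: expand (1,5) (f=7, h=2) → closed; open now [(0,0) g=1 f=9, (1,1) g=1 f=7, (1,2) g=2 f=7, (1,4) g=4 f=7, (2,5) g=6 f=7]

order=[(0,5) → (0,6) → (1,5)]; open=[(0,0) g=1 f=9, (1,1) g=1 f=7, (1,2) g=2 f=7, (1,4) g=4 f=7, (2,5) g=6 f=7]; closed=[(0,1), (0,2), (0,3), (0,4), (0,5), (0,6), (1,5)]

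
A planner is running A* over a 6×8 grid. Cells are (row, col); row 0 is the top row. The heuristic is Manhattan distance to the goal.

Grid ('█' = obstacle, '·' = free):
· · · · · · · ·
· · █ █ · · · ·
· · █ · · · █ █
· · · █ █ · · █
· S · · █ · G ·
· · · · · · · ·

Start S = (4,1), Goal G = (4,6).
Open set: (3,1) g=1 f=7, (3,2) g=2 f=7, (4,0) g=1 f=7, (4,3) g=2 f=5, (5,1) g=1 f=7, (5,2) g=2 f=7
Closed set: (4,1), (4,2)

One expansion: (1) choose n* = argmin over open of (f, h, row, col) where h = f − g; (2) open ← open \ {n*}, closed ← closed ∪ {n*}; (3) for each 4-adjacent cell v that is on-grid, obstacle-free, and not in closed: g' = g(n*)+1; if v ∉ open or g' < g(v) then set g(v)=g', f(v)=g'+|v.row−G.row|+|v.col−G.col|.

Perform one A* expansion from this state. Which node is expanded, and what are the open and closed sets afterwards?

expanded=(4,3); open=[(3,1) g=1 f=7, (3,2) g=2 f=7, (4,0) g=1 f=7, (5,1) g=1 f=7, (5,2) g=2 f=7, (5,3) g=3 f=7]; closed=[(4,1), (4,2), (4,3)]

step 1: expand (4,3) (f=5, h=3) → closed; open now [(3,1) g=1 f=7, (3,2) g=2 f=7, (4,0) g=1 f=7, (5,1) g=1 f=7, (5,2) g=2 f=7, (5,3) g=3 f=7]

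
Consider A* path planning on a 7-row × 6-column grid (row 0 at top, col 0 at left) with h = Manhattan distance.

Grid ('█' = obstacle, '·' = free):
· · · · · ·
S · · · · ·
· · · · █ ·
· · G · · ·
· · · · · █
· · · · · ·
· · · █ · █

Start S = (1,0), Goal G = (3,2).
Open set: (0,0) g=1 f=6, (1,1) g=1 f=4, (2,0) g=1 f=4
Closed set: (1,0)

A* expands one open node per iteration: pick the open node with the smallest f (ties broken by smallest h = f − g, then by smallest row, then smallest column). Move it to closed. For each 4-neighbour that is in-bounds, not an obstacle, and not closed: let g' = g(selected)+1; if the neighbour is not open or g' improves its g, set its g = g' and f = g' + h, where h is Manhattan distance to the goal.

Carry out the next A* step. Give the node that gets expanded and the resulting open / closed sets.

expanded=(1,1); open=[(0,0) g=1 f=6, (0,1) g=2 f=6, (1,2) g=2 f=4, (2,0) g=1 f=4, (2,1) g=2 f=4]; closed=[(1,0), (1,1)]

step 1: expand (1,1) (f=4, h=3) → closed; open now [(0,0) g=1 f=6, (0,1) g=2 f=6, (1,2) g=2 f=4, (2,0) g=1 f=4, (2,1) g=2 f=4]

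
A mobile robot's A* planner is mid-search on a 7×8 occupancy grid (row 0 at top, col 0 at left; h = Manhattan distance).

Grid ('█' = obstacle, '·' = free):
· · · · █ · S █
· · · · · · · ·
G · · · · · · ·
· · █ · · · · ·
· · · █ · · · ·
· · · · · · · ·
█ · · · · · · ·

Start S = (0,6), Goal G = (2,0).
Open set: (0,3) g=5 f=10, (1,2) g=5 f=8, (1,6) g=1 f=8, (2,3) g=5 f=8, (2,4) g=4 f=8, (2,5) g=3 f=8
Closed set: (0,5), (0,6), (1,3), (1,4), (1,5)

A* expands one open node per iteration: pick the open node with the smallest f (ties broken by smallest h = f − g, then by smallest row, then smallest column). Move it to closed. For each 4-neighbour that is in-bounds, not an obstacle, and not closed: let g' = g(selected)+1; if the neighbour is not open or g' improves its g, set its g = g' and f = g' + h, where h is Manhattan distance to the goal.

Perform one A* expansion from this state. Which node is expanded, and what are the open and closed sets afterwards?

expanded=(1,2); open=[(0,2) g=6 f=10, (0,3) g=5 f=10, (1,1) g=6 f=8, (1,6) g=1 f=8, (2,2) g=6 f=8, (2,3) g=5 f=8, (2,4) g=4 f=8, (2,5) g=3 f=8]; closed=[(0,5), (0,6), (1,2), (1,3), (1,4), (1,5)]

step 1: expand (1,2) (f=8, h=3) → closed; open now [(0,2) g=6 f=10, (0,3) g=5 f=10, (1,1) g=6 f=8, (1,6) g=1 f=8, (2,2) g=6 f=8, (2,3) g=5 f=8, (2,4) g=4 f=8, (2,5) g=3 f=8]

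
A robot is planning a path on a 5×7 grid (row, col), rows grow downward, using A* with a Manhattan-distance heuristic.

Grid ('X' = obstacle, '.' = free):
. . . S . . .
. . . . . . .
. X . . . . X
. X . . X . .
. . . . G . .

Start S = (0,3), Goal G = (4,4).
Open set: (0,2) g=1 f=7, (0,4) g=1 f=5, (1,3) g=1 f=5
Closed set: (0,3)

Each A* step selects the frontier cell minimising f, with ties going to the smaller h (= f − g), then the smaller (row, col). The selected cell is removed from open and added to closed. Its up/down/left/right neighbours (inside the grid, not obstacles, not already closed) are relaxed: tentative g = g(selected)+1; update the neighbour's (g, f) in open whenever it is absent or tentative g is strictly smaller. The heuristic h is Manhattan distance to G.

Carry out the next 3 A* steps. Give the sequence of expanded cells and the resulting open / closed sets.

step 1: expand (0,4) (f=5, h=4) → closed; open now [(0,2) g=1 f=7, (0,5) g=2 f=7, (1,3) g=1 f=5, (1,4) g=2 f=5]
step 2: expand (1,4) (f=5, h=3) → closed; open now [(0,2) g=1 f=7, (0,5) g=2 f=7, (1,3) g=1 f=5, (1,5) g=3 f=7, (2,4) g=3 f=5]
step 3: expand (2,4) (f=5, h=2) → closed; open now [(0,2) g=1 f=7, (0,5) g=2 f=7, (1,3) g=1 f=5, (1,5) g=3 f=7, (2,3) g=4 f=7, (2,5) g=4 f=7]

order=[(0,4) → (1,4) → (2,4)]; open=[(0,2) g=1 f=7, (0,5) g=2 f=7, (1,3) g=1 f=5, (1,5) g=3 f=7, (2,3) g=4 f=7, (2,5) g=4 f=7]; closed=[(0,3), (0,4), (1,4), (2,4)]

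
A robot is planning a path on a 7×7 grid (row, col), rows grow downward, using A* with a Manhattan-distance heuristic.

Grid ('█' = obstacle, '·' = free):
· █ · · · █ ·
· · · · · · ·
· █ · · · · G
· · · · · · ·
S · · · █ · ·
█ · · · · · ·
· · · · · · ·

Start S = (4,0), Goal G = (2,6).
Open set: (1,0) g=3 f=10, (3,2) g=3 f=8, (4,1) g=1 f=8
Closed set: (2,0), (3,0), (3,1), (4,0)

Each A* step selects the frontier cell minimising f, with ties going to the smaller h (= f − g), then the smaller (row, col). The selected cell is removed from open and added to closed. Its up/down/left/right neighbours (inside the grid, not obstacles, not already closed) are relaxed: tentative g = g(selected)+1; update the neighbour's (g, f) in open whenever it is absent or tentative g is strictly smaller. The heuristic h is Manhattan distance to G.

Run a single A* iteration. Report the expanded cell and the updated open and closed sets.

step 1: expand (3,2) (f=8, h=5) → closed; open now [(1,0) g=3 f=10, (2,2) g=4 f=8, (3,3) g=4 f=8, (4,1) g=1 f=8, (4,2) g=4 f=10]

expanded=(3,2); open=[(1,0) g=3 f=10, (2,2) g=4 f=8, (3,3) g=4 f=8, (4,1) g=1 f=8, (4,2) g=4 f=10]; closed=[(2,0), (3,0), (3,1), (3,2), (4,0)]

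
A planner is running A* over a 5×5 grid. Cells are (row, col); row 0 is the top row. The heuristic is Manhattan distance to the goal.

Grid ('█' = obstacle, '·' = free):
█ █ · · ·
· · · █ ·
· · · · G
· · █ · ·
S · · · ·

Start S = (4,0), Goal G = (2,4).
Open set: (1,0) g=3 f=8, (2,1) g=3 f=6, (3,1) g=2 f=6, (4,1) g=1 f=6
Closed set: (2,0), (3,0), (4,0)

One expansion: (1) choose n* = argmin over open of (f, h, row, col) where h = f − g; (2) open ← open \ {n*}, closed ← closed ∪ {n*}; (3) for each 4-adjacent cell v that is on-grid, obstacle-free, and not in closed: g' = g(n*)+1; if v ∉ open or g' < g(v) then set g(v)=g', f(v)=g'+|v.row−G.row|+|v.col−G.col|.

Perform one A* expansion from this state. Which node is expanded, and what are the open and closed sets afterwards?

expanded=(2,1); open=[(1,0) g=3 f=8, (1,1) g=4 f=8, (2,2) g=4 f=6, (3,1) g=2 f=6, (4,1) g=1 f=6]; closed=[(2,0), (2,1), (3,0), (4,0)]

step 1: expand (2,1) (f=6, h=3) → closed; open now [(1,0) g=3 f=8, (1,1) g=4 f=8, (2,2) g=4 f=6, (3,1) g=2 f=6, (4,1) g=1 f=6]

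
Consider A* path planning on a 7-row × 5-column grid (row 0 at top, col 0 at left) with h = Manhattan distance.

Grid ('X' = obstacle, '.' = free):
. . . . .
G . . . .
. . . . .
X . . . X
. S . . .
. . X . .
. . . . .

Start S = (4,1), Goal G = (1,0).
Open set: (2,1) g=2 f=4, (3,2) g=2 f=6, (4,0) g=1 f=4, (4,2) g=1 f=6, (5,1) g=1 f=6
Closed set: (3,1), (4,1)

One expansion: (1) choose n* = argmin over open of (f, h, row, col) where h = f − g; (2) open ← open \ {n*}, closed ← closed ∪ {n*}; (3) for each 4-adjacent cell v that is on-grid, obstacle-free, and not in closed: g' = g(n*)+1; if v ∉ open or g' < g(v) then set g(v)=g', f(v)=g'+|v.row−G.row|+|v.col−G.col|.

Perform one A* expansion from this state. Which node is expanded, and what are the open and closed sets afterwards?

step 1: expand (2,1) (f=4, h=2) → closed; open now [(1,1) g=3 f=4, (2,0) g=3 f=4, (2,2) g=3 f=6, (3,2) g=2 f=6, (4,0) g=1 f=4, (4,2) g=1 f=6, (5,1) g=1 f=6]

expanded=(2,1); open=[(1,1) g=3 f=4, (2,0) g=3 f=4, (2,2) g=3 f=6, (3,2) g=2 f=6, (4,0) g=1 f=4, (4,2) g=1 f=6, (5,1) g=1 f=6]; closed=[(2,1), (3,1), (4,1)]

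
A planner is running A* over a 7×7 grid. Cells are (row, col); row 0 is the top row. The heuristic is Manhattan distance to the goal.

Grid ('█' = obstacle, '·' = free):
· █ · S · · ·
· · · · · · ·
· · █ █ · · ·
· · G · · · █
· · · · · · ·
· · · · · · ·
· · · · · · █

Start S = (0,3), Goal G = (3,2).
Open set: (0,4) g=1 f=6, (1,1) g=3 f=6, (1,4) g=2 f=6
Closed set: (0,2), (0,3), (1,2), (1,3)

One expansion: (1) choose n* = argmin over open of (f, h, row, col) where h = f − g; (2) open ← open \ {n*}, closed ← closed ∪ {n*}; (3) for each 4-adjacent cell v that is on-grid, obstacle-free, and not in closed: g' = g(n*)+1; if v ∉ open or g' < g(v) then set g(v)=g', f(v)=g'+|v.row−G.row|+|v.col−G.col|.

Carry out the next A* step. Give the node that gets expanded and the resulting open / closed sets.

step 1: expand (1,1) (f=6, h=3) → closed; open now [(0,4) g=1 f=6, (1,0) g=4 f=8, (1,4) g=2 f=6, (2,1) g=4 f=6]

expanded=(1,1); open=[(0,4) g=1 f=6, (1,0) g=4 f=8, (1,4) g=2 f=6, (2,1) g=4 f=6]; closed=[(0,2), (0,3), (1,1), (1,2), (1,3)]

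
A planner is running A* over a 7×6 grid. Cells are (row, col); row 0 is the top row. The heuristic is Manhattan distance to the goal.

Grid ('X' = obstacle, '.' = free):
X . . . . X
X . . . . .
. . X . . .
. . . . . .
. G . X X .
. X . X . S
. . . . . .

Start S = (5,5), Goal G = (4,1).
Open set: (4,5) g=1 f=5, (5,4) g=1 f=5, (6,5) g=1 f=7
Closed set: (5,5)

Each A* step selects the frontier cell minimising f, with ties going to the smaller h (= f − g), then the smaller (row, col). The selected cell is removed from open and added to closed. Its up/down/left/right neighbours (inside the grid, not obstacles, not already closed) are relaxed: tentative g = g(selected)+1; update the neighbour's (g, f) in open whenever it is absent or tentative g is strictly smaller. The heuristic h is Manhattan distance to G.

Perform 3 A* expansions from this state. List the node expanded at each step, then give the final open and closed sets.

step 1: expand (4,5) (f=5, h=4) → closed; open now [(3,5) g=2 f=7, (5,4) g=1 f=5, (6,5) g=1 f=7]
step 2: expand (5,4) (f=5, h=4) → closed; open now [(3,5) g=2 f=7, (6,4) g=2 f=7, (6,5) g=1 f=7]
step 3: expand (3,5) (f=7, h=5) → closed; open now [(2,5) g=3 f=9, (3,4) g=3 f=7, (6,4) g=2 f=7, (6,5) g=1 f=7]

order=[(4,5) → (5,4) → (3,5)]; open=[(2,5) g=3 f=9, (3,4) g=3 f=7, (6,4) g=2 f=7, (6,5) g=1 f=7]; closed=[(3,5), (4,5), (5,4), (5,5)]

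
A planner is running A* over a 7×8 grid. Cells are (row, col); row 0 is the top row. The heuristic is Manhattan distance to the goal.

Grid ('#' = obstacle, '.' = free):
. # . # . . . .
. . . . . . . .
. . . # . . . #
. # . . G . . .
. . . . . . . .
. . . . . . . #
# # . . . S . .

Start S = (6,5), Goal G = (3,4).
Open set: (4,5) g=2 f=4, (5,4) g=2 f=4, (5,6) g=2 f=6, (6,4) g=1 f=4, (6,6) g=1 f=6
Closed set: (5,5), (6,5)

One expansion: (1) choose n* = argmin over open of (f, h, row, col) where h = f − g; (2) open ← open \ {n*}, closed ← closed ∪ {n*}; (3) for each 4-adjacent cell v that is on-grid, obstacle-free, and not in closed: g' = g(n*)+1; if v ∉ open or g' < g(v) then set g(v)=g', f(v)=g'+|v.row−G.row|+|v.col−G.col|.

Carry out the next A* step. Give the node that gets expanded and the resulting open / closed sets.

expanded=(4,5); open=[(3,5) g=3 f=4, (4,4) g=3 f=4, (4,6) g=3 f=6, (5,4) g=2 f=4, (5,6) g=2 f=6, (6,4) g=1 f=4, (6,6) g=1 f=6]; closed=[(4,5), (5,5), (6,5)]

step 1: expand (4,5) (f=4, h=2) → closed; open now [(3,5) g=3 f=4, (4,4) g=3 f=4, (4,6) g=3 f=6, (5,4) g=2 f=4, (5,6) g=2 f=6, (6,4) g=1 f=4, (6,6) g=1 f=6]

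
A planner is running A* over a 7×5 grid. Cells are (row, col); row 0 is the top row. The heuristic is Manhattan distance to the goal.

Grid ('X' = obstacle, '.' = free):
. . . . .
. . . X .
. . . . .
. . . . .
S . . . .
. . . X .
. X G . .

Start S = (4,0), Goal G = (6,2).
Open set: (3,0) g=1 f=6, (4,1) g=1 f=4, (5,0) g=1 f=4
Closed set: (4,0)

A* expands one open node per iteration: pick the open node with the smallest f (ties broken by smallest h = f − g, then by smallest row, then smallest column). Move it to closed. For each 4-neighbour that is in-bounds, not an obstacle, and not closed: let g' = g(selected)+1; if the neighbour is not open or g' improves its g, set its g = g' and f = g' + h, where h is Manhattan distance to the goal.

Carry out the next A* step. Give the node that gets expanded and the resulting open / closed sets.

expanded=(4,1); open=[(3,0) g=1 f=6, (3,1) g=2 f=6, (4,2) g=2 f=4, (5,0) g=1 f=4, (5,1) g=2 f=4]; closed=[(4,0), (4,1)]

step 1: expand (4,1) (f=4, h=3) → closed; open now [(3,0) g=1 f=6, (3,1) g=2 f=6, (4,2) g=2 f=4, (5,0) g=1 f=4, (5,1) g=2 f=4]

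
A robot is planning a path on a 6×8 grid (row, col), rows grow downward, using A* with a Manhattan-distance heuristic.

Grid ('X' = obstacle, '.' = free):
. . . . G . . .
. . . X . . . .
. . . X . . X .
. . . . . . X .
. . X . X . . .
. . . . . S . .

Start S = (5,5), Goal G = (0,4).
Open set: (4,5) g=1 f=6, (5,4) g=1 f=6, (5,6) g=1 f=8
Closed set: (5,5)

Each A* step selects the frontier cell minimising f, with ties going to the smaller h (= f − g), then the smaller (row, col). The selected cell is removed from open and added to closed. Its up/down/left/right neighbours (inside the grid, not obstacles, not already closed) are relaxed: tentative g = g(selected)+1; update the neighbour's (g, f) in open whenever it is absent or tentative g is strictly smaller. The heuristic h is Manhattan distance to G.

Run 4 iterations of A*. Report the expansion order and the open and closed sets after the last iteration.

order=[(4,5) → (3,5) → (2,5) → (1,5)]; open=[(0,5) g=5 f=6, (1,4) g=5 f=6, (1,6) g=5 f=8, (2,4) g=4 f=6, (3,4) g=3 f=6, (4,6) g=2 f=8, (5,4) g=1 f=6, (5,6) g=1 f=8]; closed=[(1,5), (2,5), (3,5), (4,5), (5,5)]

step 1: expand (4,5) (f=6, h=5) → closed; open now [(3,5) g=2 f=6, (4,6) g=2 f=8, (5,4) g=1 f=6, (5,6) g=1 f=8]
step 2: expand (3,5) (f=6, h=4) → closed; open now [(2,5) g=3 f=6, (3,4) g=3 f=6, (4,6) g=2 f=8, (5,4) g=1 f=6, (5,6) g=1 f=8]
step 3: expand (2,5) (f=6, h=3) → closed; open now [(1,5) g=4 f=6, (2,4) g=4 f=6, (3,4) g=3 f=6, (4,6) g=2 f=8, (5,4) g=1 f=6, (5,6) g=1 f=8]
step 4: expand (1,5) (f=6, h=2) → closed; open now [(0,5) g=5 f=6, (1,4) g=5 f=6, (1,6) g=5 f=8, (2,4) g=4 f=6, (3,4) g=3 f=6, (4,6) g=2 f=8, (5,4) g=1 f=6, (5,6) g=1 f=8]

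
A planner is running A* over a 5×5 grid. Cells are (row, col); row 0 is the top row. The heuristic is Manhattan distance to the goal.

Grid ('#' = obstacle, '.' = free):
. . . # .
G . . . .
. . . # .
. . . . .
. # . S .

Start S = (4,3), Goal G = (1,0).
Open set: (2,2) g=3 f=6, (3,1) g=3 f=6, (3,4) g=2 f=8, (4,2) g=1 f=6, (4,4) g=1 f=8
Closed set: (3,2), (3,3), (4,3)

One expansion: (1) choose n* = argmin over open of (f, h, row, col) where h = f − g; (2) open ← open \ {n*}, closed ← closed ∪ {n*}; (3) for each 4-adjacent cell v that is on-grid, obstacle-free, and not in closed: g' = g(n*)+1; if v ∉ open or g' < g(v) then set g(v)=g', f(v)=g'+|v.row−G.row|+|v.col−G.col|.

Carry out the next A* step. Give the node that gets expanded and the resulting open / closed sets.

step 1: expand (2,2) (f=6, h=3) → closed; open now [(1,2) g=4 f=6, (2,1) g=4 f=6, (3,1) g=3 f=6, (3,4) g=2 f=8, (4,2) g=1 f=6, (4,4) g=1 f=8]

expanded=(2,2); open=[(1,2) g=4 f=6, (2,1) g=4 f=6, (3,1) g=3 f=6, (3,4) g=2 f=8, (4,2) g=1 f=6, (4,4) g=1 f=8]; closed=[(2,2), (3,2), (3,3), (4,3)]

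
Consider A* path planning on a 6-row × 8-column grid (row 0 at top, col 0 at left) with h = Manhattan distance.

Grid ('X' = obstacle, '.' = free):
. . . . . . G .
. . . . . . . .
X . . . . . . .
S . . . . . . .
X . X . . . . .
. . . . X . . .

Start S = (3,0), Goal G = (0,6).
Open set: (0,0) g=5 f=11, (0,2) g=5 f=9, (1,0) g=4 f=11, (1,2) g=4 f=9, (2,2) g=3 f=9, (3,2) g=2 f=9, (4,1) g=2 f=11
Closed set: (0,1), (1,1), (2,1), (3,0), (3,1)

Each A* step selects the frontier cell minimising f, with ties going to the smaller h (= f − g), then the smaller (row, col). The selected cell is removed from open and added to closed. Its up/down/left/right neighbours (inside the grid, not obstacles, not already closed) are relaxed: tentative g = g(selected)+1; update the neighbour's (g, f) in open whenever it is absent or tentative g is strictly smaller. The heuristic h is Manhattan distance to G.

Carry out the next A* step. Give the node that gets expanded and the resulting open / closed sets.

expanded=(0,2); open=[(0,0) g=5 f=11, (0,3) g=6 f=9, (1,0) g=4 f=11, (1,2) g=4 f=9, (2,2) g=3 f=9, (3,2) g=2 f=9, (4,1) g=2 f=11]; closed=[(0,1), (0,2), (1,1), (2,1), (3,0), (3,1)]

step 1: expand (0,2) (f=9, h=4) → closed; open now [(0,0) g=5 f=11, (0,3) g=6 f=9, (1,0) g=4 f=11, (1,2) g=4 f=9, (2,2) g=3 f=9, (3,2) g=2 f=9, (4,1) g=2 f=11]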